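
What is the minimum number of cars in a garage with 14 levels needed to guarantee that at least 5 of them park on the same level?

57

There are 14 levels acting as pigeonholes.
With 14 × 4 = 56 cars we could place exactly 4 in each, with no class reaching 5.
One more forces some class to hold 5, so 56 + 1 = 57.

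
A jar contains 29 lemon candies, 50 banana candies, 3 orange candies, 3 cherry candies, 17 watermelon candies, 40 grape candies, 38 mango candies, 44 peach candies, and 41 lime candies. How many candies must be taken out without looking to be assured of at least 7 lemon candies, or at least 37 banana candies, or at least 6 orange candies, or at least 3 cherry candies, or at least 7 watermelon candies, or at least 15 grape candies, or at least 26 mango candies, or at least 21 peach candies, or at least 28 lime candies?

The worst case stops just short of every target: 6 lemon, 36 banana, all 3 orange, 2 cherry, 6 watermelon, 14 grape, 25 mango, 20 peach, 27 lime — 6 + 36 + 3 + 2 + 6 + 14 + 25 + 20 + 27 = 139 candies.
One more candy must push some flavor to its target, so 139 + 1 = 140.

140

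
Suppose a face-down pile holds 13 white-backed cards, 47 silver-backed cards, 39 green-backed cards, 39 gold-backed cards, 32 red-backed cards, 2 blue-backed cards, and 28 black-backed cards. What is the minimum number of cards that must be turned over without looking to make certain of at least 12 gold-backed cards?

173

The worst case draws every non-gold-backed card first: 13 + 47 + 39 + 32 + 2 + 28 = 161.
The next 12 draws are then forced to be gold-backed, giving 161 + 12 = 173.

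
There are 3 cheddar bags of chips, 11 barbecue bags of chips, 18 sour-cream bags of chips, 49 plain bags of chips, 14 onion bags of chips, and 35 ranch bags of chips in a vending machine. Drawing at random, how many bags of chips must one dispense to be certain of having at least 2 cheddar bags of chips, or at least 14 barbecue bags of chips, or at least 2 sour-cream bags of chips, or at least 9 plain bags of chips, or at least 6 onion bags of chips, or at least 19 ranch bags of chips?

45

Each of the 6 flavors has its own threshold; avoid all of them simultaneously.
The worst case stops just short of every target: 1 cheddar, all 11 barbecue, 1 sour-cream, 8 plain, 5 onion, 18 ranch — 1 + 11 + 1 + 8 + 5 + 18 = 44 bags of chips.
One more bag of chips must push some flavor to its target, so 44 + 1 = 45.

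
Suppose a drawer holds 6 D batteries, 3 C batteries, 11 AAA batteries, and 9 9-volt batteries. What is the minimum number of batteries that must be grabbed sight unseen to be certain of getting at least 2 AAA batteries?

The worst case draws every non-AAA battery first: 6 + 3 + 9 = 18.
The next 2 draws are then forced to be AAA, giving 18 + 2 = 20.

20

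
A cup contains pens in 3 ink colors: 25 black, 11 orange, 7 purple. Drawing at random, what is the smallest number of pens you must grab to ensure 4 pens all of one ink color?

The worst case takes 3 pens of each ink color without reaching 4 of any: 3 × 3 = 9.
The next pen must bring some ink color to 4, so 9 + 1 = 10.

10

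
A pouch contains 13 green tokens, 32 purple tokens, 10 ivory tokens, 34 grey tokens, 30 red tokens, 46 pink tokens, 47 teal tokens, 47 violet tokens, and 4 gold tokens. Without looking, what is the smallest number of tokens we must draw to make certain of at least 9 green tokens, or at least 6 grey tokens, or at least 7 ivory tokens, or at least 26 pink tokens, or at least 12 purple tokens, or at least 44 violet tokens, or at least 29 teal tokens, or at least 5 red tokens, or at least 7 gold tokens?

The worst case stops just short of every target: 8 green, 11 purple, 6 ivory, 5 grey, 4 red, 25 pink, 28 teal, 43 violet, all 4 gold — 8 + 11 + 6 + 5 + 4 + 25 + 28 + 43 + 4 = 134 tokens.
One more token must push some color to its target, so 134 + 1 = 135.

135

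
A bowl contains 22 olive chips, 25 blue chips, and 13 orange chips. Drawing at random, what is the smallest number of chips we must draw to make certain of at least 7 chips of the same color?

The worst case takes 6 chips of each color without reaching 7 of any: 3 × 6 = 18.
The next chip must bring some color to 7, so 18 + 1 = 19.

19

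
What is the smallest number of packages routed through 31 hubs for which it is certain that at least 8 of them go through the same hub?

There are 31 hubs acting as pigeonholes.
With 31 × 7 = 217 packages we could place exactly 7 in each, with no class reaching 8.
One more forces some class to hold 8, so 217 + 1 = 218.

218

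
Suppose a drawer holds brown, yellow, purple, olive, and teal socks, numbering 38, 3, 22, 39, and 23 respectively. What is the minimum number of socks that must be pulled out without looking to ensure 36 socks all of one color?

119

In the worst case we take at most 35 of each color, but all 3 yellow, all 22 purple, and all 23 teal (fewer than 35), giving 35 + 3 + 22 + 35 + 23 = 118.
One more sock then forces some color to 36, so 118 + 1 = 119.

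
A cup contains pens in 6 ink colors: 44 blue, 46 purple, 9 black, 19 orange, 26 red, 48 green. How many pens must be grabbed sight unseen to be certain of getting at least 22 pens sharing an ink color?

Treat the 6 ink colors as pigeonholes.
In the worst case we take at most 21 of each ink color, but all 9 black and all 19 orange (fewer than 21), giving 21 + 21 + 9 + 19 + 21 + 21 = 112.
One more pen then forces some ink color to 22, so 112 + 1 = 113.

113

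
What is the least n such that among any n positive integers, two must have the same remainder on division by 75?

Use the pigeonhole principle on residue classes: two integers differ by a multiple of 75 exactly when they share a remainder mod 75.
There are 75 residue classes mod 75, so 75 integers can all lie in distinct classes.
One more integer must repeat a residue, giving a difference divisible by 75. So n = 75 + 1 = 76.

76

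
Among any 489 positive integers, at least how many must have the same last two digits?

There are 100 possible two-digit endings, which serve as the pigeonholes.
If each of the 100 possible two-digit endings held at most 4, the total would be at most 100 × 4 = 400 < 489, a contradiction.
So at least one holds ⌈489/100⌉ = 5.

5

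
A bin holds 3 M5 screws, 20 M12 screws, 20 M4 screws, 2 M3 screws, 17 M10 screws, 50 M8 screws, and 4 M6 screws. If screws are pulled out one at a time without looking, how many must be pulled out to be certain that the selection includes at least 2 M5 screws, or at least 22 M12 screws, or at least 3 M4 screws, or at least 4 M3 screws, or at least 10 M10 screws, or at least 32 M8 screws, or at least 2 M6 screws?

67

Each of the 7 sizes has its own threshold; avoid all of them simultaneously.
The worst case stops just short of every target: 1 M5, all 20 M12, 2 M4, all 2 M3, 9 M10, 31 M8, 1 M6 — 1 + 20 + 2 + 2 + 9 + 31 + 1 = 66 screws.
One more screw must push some size to its target, so 66 + 1 = 67.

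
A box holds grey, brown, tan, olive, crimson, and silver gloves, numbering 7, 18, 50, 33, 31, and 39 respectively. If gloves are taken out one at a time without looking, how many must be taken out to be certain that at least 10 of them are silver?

The worst case draws every non-silver glove first: 7 + 18 + 50 + 33 + 31 = 139.
The next 10 draws are then forced to be silver, giving 139 + 10 = 149.

149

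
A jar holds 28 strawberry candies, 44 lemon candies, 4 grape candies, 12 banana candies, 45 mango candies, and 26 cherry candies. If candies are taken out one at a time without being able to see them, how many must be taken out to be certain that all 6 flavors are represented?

The hardest flavor to obtain is grape: we could draw every other candy first — 159 − 4 = 155 candies — without a single grape one.
The next draw must be grape, so 155 + 1 = 156.

156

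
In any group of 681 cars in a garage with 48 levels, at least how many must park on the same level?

15

The 681 cars fall into 48 levels.
If each of the 48 levels held at most 14, the total would be at most 48 × 14 = 672 < 681, a contradiction.
So at least one holds ⌈681/48⌉ = 15.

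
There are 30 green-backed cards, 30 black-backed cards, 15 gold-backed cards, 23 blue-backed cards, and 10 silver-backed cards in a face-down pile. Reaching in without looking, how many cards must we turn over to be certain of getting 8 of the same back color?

The worst case takes 7 cards of each back color without reaching 8 of any: 5 × 7 = 35.
The next card must bring some back color to 8, so 35 + 1 = 36.

36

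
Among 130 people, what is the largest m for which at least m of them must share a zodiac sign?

11

There are 12 zodiac signs, which serve as the pigeonholes.
If each of the 12 zodiac signs held at most 10, the total would be at most 12 × 10 = 120 < 130, a contradiction.
So at least one holds ⌈130/12⌉ = 11.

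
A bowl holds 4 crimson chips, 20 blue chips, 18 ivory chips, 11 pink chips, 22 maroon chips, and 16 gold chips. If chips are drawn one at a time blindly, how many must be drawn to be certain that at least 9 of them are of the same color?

45

Treat the 6 colors as pigeonholes.
In the worst case we take at most 8 of each color, but all 4 crimson (fewer than 8), giving 4 + 8 + 8 + 8 + 8 + 8 = 44.
One more chip then forces some color to 9, so 44 + 1 = 45.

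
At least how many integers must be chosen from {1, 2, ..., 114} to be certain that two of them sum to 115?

Partition {1, …, 114} into 57 pairs: {1,114}, {2,113}, …, {57,58}.
Choosing 57 integers — say the integers 1 through 57 — takes one from each pair and avoids the property.
Choosing 58 forces two into the same pair by pigeonhole, and those sum to 115. So 58.

58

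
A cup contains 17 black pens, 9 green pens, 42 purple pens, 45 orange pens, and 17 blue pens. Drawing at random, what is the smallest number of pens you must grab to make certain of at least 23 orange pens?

108

To avoid orange pens as long as possible, exhaust the other 4 ink colors first.
The worst case draws every non-orange pen first: 17 + 9 + 42 + 17 = 85.
The next 23 draws are then forced to be orange, giving 85 + 23 = 108.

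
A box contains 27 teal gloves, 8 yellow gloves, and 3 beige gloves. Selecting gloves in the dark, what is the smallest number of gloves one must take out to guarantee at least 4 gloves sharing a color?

The worst case takes 3 gloves of each color without reaching 4 of any: 3 × 3 = 9.
The next glove must bring some color to 4, so 9 + 1 = 10.

10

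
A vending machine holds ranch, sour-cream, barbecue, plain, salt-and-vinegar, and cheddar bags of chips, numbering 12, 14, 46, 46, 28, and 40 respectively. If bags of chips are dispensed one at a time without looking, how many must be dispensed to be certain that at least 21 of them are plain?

161

The worst case draws every non-plain bag of chips first: 12 + 14 + 46 + 28 + 40 = 140.
The next 21 draws are then forced to be plain, giving 140 + 21 = 161.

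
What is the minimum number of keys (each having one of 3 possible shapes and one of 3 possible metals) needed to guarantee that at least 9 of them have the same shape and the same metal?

73

There are 3 × 3 = 9 (shape, metal) combinations acting as pigeonholes.
With 9 × 8 = 72 keys we could place exactly 8 in each, with no (shape, metal) pair reaching 9.
One more forces some (shape, metal) pair to hold 9, so 72 + 1 = 73.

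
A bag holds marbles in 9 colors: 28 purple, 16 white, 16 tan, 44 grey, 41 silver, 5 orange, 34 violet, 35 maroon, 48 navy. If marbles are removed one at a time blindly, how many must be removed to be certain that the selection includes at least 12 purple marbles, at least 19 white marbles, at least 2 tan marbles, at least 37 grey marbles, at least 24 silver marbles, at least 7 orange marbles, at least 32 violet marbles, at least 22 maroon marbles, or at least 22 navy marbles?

166

The worst case stops just short of every target: 11 purple, all 16 white, 1 tan, 36 grey, 23 silver, all 5 orange, 31 violet, 21 maroon, 21 navy — 11 + 16 + 1 + 36 + 23 + 5 + 31 + 21 + 21 = 165 marbles.
One more marble must push some color to its target, so 165 + 1 = 166.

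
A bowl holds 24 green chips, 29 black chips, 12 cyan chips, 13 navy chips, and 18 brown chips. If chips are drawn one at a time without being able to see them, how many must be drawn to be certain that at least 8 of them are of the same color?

36

Treat the 5 colors as pigeonholes.
The worst case takes 7 chips of each color without reaching 8 of any: 5 × 7 = 35.
The next chip must bring some color to 8, so 35 + 1 = 36.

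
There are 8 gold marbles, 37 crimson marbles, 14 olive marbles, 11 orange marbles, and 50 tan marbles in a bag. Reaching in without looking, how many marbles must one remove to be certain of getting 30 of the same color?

92

In the worst case we take at most 29 of each color, but all 8 gold, all 14 olive, and all 11 orange (fewer than 29), giving 8 + 29 + 14 + 11 + 29 = 91.
One more marble then forces some color to 30, so 91 + 1 = 92.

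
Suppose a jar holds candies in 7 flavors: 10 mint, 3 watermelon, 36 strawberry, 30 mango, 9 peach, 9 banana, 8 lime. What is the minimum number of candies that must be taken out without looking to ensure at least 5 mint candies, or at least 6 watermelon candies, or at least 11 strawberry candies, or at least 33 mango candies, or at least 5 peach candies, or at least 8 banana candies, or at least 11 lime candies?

67

Each of the 7 flavors has its own threshold; avoid all of them simultaneously.
The worst case stops just short of every target: 4 mint, all 3 watermelon, 10 strawberry, all 30 mango, 4 peach, 7 banana, all 8 lime — 4 + 3 + 10 + 30 + 4 + 7 + 8 = 66 candies.
One more candy must push some flavor to its target, so 66 + 1 = 67.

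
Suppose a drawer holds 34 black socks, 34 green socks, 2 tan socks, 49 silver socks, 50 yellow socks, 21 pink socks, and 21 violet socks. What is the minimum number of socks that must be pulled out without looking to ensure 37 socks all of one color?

In the worst case we take at most 36 of each color, but all 34 black, all 34 green, all 2 tan, all 21 pink, and all 21 violet (fewer than 36), giving 34 + 34 + 2 + 36 + 36 + 21 + 21 = 184.
One more sock then forces some color to 37, so 184 + 1 = 185.

185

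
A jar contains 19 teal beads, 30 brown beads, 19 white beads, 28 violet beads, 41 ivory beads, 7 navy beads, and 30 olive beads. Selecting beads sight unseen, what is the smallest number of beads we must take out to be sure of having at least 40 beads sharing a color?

173

In the worst case we take at most 39 of each color, but all 19 teal, all 30 brown, all 19 white, all 28 violet, all 7 navy, and all 30 olive (fewer than 39), giving 19 + 30 + 19 + 28 + 39 + 7 + 30 = 172.
One more bead then forces some color to 40, so 172 + 1 = 173.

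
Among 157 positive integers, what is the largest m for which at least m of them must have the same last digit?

16

There are 10 possible last digits, which serve as the pigeonholes.
If each of the 10 possible last digits held at most 15, the total would be at most 10 × 15 = 150 < 157, a contradiction.
So at least one holds ⌈157/10⌉ = 16.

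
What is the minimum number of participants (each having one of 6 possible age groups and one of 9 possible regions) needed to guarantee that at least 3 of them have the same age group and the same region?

There are 6 × 9 = 54 (age group, region) combinations acting as pigeonholes.
With 54 × 2 = 108 participants we could place exactly 2 in each, with no (age group, region) pair reaching 3.
One more forces some (age group, region) pair to hold 3, so 108 + 1 = 109.

109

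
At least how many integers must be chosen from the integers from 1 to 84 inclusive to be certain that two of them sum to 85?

Partition {1, …, 84} into 42 pairs: {1,84}, {2,83}, …, {42,43}.
Choosing 42 integers — say the integers 1 through 42 — takes one from each pair and avoids the property.
Choosing 43 forces two into the same pair by pigeonhole, and those sum to 85. So 43.

43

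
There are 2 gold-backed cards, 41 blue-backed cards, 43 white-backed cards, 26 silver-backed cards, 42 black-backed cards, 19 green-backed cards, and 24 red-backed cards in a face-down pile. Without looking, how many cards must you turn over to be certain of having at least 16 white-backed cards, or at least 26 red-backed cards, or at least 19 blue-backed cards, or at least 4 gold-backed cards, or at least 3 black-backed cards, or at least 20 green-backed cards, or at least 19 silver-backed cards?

Each of the 7 back colors has its own threshold; avoid all of them simultaneously.
The worst case stops just short of every target: all 2 gold-backed, 18 blue-backed, 15 white-backed, 18 silver-backed, 2 black-backed, 19 green-backed, all 24 red-backed — 2 + 18 + 15 + 18 + 2 + 19 + 24 = 98 cards.
One more card must push some back color to its target, so 98 + 1 = 99.

99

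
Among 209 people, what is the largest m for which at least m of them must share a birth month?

There are 12 months of the year, which serve as the pigeonholes.
If each of the 12 months of the year held at most 17, the total would be at most 12 × 17 = 204 < 209, a contradiction.
So at least one holds ⌈209/12⌉ = 18.

18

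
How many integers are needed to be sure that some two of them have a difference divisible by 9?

10

Use the pigeonhole principle on residue classes: two integers differ by a multiple of 9 exactly when they share a remainder mod 9.
There are 9 residue classes mod 9, so 9 integers can all lie in distinct classes.
One more integer must repeat a residue, giving a difference divisible by 9. So n = 9 + 1 = 10.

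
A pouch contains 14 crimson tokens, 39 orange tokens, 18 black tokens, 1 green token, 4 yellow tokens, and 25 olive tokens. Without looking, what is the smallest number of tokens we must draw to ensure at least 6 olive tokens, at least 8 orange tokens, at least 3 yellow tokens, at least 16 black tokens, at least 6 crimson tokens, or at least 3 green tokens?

The worst case stops just short of every target: 5 crimson, 7 orange, 15 black, all 1 green, 2 yellow, 5 olive — 5 + 7 + 15 + 1 + 2 + 5 = 35 tokens.
One more token must push some color to its target, so 35 + 1 = 36.

36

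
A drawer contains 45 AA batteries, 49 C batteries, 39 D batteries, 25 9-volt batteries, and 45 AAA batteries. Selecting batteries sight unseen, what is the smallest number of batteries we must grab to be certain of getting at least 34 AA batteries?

The worst case draws every non-AA battery first: 49 + 39 + 25 + 45 = 158.
The next 34 draws are then forced to be AA, giving 158 + 34 = 192.

192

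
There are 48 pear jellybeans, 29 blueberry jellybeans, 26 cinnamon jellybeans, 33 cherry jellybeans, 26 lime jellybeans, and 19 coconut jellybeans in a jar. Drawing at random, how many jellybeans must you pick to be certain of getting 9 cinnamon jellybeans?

164

The worst case draws every non-cinnamon jellybean first: 48 + 29 + 33 + 26 + 19 = 155.
The next 9 draws are then forced to be cinnamon, giving 155 + 9 = 164.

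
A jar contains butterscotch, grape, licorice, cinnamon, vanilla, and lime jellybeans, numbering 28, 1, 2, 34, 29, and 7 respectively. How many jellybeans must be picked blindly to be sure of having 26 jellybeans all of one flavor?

86

In the worst case we take at most 25 of each flavor, but all 1 grape, all 2 licorice, and all 7 lime (fewer than 25), giving 25 + 1 + 2 + 25 + 25 + 7 = 85.
One more jellybean then forces some flavor to 26, so 85 + 1 = 86.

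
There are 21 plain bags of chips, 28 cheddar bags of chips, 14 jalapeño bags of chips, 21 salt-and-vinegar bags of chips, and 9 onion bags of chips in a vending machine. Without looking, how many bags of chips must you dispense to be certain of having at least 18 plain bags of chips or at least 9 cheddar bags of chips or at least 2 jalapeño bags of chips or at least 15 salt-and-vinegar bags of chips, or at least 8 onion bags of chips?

Each of the 5 flavors has its own threshold; avoid all of them simultaneously.
The worst case stops just short of every target: 17 plain, 8 cheddar, 1 jalapeño, 14 salt-and-vinegar, 7 onion — 17 + 8 + 1 + 14 + 7 = 47 bags of chips.
One more bag of chips must push some flavor to its target, so 47 + 1 = 48.

48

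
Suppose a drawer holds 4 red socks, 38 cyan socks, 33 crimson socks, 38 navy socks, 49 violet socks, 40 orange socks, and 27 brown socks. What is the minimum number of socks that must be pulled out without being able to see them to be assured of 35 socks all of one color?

201

Treat the 7 colors as pigeonholes.
In the worst case we take at most 34 of each color, but all 4 red, all 33 crimson, and all 27 brown (fewer than 34), giving 4 + 34 + 33 + 34 + 34 + 34 + 27 = 200.
One more sock then forces some color to 35, so 200 + 1 = 201.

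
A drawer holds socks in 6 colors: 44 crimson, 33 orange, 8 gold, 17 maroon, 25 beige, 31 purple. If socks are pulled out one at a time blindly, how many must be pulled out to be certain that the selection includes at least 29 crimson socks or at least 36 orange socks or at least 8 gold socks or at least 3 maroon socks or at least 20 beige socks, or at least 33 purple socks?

121

The worst case stops just short of every target: 28 crimson, all 33 orange, 7 gold, 2 maroon, 19 beige, all 31 purple — 28 + 33 + 7 + 2 + 19 + 31 = 120 socks.
One more sock must push some color to its target, so 120 + 1 = 121.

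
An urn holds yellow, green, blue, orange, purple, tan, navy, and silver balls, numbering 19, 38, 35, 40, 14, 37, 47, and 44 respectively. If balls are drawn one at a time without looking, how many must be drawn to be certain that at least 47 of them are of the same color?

274

Treat the 8 colors as pigeonholes.
In the worst case we take at most 46 of each color, but all 19 yellow, all 38 green, all 35 blue, all 40 orange, all 14 purple, all 37 tan, and all 44 silver (fewer than 46), giving 19 + 38 + 35 + 40 + 14 + 37 + 46 + 44 = 273.
One more ball then forces some color to 47, so 273 + 1 = 274.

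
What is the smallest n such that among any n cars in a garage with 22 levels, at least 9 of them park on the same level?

There are 22 levels acting as pigeonholes.
With 22 × 8 = 176 cars we could place exactly 8 in each, with no class reaching 9.
One more forces some class to hold 9, so 176 + 1 = 177.

177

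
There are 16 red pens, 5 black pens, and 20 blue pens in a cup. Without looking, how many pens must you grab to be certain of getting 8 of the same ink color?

In the worst case we take at most 7 of each ink color, but all 5 black (fewer than 7), giving 7 + 5 + 7 = 19.
One more pen then forces some ink color to 8, so 19 + 1 = 20.

20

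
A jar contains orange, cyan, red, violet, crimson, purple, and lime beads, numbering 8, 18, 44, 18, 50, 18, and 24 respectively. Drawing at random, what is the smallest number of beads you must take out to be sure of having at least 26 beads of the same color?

In the worst case we take at most 25 of each color, but all 8 orange, all 18 cyan, all 18 violet, all 18 purple, and all 24 lime (fewer than 25), giving 8 + 18 + 25 + 18 + 25 + 18 + 24 = 136.
One more bead then forces some color to 26, so 136 + 1 = 137.

137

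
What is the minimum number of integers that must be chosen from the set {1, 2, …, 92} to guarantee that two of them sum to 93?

Partition {1, …, 92} into 46 pairs: {1,92}, {2,91}, …, {46,47}.
Choosing 46 integers — say the integers 1 through 46 — takes one from each pair and avoids the property.
Choosing 47 forces two into the same pair by pigeonhole, and those sum to 93. So 47.

47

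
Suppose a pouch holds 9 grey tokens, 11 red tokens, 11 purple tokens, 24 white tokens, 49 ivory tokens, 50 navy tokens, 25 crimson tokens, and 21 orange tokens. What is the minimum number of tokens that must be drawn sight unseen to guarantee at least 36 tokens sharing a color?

172

Treat the 8 colors as pigeonholes.
In the worst case we take at most 35 of each color, but all 9 grey, all 11 red, all 11 purple, all 24 white, all 25 crimson, and all 21 orange (fewer than 35), giving 9 + 11 + 11 + 24 + 35 + 35 + 25 + 21 = 171.
One more token then forces some color to 36, so 171 + 1 = 172.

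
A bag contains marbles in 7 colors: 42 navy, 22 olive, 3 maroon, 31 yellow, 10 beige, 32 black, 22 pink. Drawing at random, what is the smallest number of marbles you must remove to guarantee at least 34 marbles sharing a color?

154

In the worst case we take at most 33 of each color, but all 22 olive, all 3 maroon, all 31 yellow, all 10 beige, all 32 black, and all 22 pink (fewer than 33), giving 33 + 22 + 3 + 31 + 10 + 32 + 22 = 153.
One more marble then forces some color to 34, so 153 + 1 = 154.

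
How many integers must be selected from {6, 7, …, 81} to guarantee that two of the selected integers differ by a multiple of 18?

19

Group the integers by remainder mod 18; there are 18 residue classes, each nonempty in this range.
Choosing one from each class (18 integers) avoids any shared remainder.
One more choice must repeat a class, so two differ by a multiple of 18. Hence 18 + 1 = 19.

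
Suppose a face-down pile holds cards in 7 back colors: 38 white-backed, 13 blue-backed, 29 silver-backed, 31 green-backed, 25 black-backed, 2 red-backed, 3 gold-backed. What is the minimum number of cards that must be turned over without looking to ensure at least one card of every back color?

The hardest back color to obtain is red-backed: we could draw every other card first — 141 − 2 = 139 cards — without a single red-backed one.
The next draw must be red-backed, so 139 + 1 = 140.

140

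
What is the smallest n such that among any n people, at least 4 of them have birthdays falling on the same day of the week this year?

There are 7 days of the week acting as pigeonholes.
With 7 × 3 = 21 people we could place exactly 3 in each, with no class reaching 4.
One more forces some class to hold 4, so 21 + 1 = 22.

22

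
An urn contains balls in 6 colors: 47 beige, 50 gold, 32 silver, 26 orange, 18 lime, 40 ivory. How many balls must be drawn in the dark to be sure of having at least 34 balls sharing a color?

Treat the 6 colors as pigeonholes.
In the worst case we take at most 33 of each color, but all 32 silver, all 26 orange, and all 18 lime (fewer than 33), giving 33 + 33 + 32 + 26 + 18 + 33 = 175.
One more ball then forces some color to 34, so 175 + 1 = 176.

176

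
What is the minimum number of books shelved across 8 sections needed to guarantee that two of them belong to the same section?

There are 8 sections acting as pigeonholes.
With 8 books we could place one in each, avoiding any repeat.
One more forces some class to hold 2, so 8 + 1 = 9.

9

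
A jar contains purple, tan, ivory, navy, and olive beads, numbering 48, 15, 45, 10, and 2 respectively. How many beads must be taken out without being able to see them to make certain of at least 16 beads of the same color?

58

In the worst case we take at most 15 of each color, but all 10 navy and all 2 olive (fewer than 15), giving 15 + 15 + 15 + 10 + 2 = 57.
One more bead then forces some color to 16, so 57 + 1 = 58.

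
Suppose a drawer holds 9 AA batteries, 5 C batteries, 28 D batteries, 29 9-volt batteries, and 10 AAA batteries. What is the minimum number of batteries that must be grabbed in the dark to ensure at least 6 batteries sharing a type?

Treat the 5 types as pigeonholes.
The worst case takes 5 batteries of each type without reaching 6 of any: 5 × 5 = 25.
The next battery must bring some type to 6, so 25 + 1 = 26.

26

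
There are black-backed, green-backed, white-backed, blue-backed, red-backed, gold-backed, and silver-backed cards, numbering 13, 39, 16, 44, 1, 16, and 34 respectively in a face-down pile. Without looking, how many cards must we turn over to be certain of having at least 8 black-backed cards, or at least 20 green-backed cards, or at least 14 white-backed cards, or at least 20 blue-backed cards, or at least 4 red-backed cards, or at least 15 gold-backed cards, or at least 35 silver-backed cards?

The worst case stops just short of every target: 7 black-backed, 19 green-backed, 13 white-backed, 19 blue-backed, all 1 red-backed, 14 gold-backed, 34 silver-backed — 7 + 19 + 13 + 19 + 1 + 14 + 34 = 107 cards.
One more card must push some back color to its target, so 107 + 1 = 108.

108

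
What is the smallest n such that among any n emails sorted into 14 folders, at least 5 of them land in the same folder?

57

There are 14 folders acting as pigeonholes.
With 14 × 4 = 56 emails we could place exactly 4 in each, with no class reaching 5.
One more forces some class to hold 5, so 56 + 1 = 57.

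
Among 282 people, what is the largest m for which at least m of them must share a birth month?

There are 12 months of the year, which serve as the pigeonholes.
If each of the 12 months of the year held at most 23, the total would be at most 12 × 23 = 276 < 282, a contradiction.
So at least one holds ⌈282/12⌉ = 24.

24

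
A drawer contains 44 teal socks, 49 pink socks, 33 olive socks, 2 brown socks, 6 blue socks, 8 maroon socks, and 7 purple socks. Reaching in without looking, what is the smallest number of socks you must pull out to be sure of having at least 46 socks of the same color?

146

In the worst case we take at most 45 of each color, but all 44 teal, all 33 olive, all 2 brown, all 6 blue, all 8 maroon, and all 7 purple (fewer than 45), giving 44 + 45 + 33 + 2 + 6 + 8 + 7 = 145.
One more sock then forces some color to 46, so 145 + 1 = 146.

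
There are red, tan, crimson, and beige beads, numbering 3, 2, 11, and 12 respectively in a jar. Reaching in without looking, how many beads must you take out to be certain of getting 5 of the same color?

14

Treat the 4 colors as pigeonholes.
In the worst case we take at most 4 of each color, but all 3 red and all 2 tan (fewer than 4), giving 3 + 2 + 4 + 4 = 13.
One more bead then forces some color to 5, so 13 + 1 = 14.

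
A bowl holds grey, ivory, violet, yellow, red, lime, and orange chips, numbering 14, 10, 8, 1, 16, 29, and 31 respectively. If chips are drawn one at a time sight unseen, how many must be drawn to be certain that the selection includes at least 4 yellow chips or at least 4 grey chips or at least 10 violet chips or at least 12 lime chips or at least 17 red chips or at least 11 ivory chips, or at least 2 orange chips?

51

The worst case stops just short of every target: 3 grey, 10 ivory, all 8 violet, all 1 yellow, 16 red, 11 lime, 1 orange — 3 + 10 + 8 + 1 + 16 + 11 + 1 = 50 chips.
One more chip must push some color to its target, so 50 + 1 = 51.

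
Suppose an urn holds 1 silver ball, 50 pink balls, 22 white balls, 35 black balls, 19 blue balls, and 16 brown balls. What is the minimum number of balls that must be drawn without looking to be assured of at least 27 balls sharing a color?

111

Treat the 6 colors as pigeonholes.
In the worst case we take at most 26 of each color, but all 1 silver, all 22 white, all 19 blue, and all 16 brown (fewer than 26), giving 1 + 26 + 22 + 26 + 19 + 16 = 110.
One more ball then forces some color to 27, so 110 + 1 = 111.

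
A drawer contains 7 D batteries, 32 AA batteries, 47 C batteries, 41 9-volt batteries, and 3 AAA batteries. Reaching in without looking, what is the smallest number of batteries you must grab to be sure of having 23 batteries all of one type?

77

Treat the 5 types as pigeonholes.
In the worst case we take at most 22 of each type, but all 7 D and all 3 AAA (fewer than 22), giving 7 + 22 + 22 + 22 + 3 = 76.
One more battery then forces some type to 23, so 76 + 1 = 77.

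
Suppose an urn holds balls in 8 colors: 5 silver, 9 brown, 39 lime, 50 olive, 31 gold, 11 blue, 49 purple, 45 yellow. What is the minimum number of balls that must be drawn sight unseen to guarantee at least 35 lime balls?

235

To avoid lime balls as long as possible, exhaust the other 7 colors first.
The worst case draws every non-lime ball first: 5 + 9 + 50 + 31 + 11 + 49 + 45 = 200.
The next 35 draws are then forced to be lime, giving 200 + 35 = 235.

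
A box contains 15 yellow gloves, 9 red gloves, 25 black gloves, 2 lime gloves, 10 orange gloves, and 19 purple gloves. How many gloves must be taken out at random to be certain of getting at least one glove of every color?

The hardest color to obtain is lime: we could draw every other glove first — 80 − 2 = 78 gloves — without a single lime one.
The next draw must be lime, so 78 + 1 = 79.

79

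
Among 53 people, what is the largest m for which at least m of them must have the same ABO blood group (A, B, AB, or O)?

14

There are 4 ABO blood groups, which serve as the pigeonholes.
If each of the 4 ABO blood groups held at most 13, the total would be at most 4 × 13 = 52 < 53, a contradiction.
So at least one holds ⌈53/4⌉ = 14.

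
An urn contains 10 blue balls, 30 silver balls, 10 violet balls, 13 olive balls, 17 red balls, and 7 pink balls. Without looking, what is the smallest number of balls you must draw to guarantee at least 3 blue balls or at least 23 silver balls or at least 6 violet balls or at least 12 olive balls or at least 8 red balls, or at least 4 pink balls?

51

Each of the 6 colors has its own threshold; avoid all of them simultaneously.
The worst case stops just short of every target: 2 blue, 22 silver, 5 violet, 11 olive, 7 red, 3 pink — 2 + 22 + 5 + 11 + 7 + 3 = 50 balls.
One more ball must push some color to its target, so 50 + 1 = 51.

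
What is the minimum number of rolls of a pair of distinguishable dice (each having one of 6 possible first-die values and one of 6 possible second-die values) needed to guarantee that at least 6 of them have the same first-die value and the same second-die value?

181

There are 6 × 6 = 36 (first-die value, second-die value) combinations acting as pigeonholes.
With 36 × 5 = 180 rolls of a pair of distinguishable dice we could place exactly 5 in each, with no (first-die value, second-die value) pair reaching 6.
One more forces some (first-die value, second-die value) pair to hold 6, so 180 + 1 = 181.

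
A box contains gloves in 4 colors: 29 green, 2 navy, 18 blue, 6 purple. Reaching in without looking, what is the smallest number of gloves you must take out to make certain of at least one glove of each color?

54

The hardest color to obtain is navy: we could draw every other glove first — 55 − 2 = 53 gloves — without a single navy one.
The next draw must be navy, so 53 + 1 = 54.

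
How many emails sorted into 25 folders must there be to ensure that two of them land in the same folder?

26

There are 25 folders acting as pigeonholes.
With 25 emails we could place one in each, avoiding any repeat.
One more forces some class to hold 2, so 25 + 1 = 26.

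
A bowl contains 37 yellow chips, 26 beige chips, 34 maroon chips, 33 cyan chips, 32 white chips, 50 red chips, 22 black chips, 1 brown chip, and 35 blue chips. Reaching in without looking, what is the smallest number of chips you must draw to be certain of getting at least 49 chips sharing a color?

Treat the 9 colors as pigeonholes.
In the worst case we take at most 48 of each color, but all 37 yellow, all 26 beige, all 34 maroon, all 33 cyan, all 32 white, all 22 black, all 1 brown, and all 35 blue (fewer than 48), giving 37 + 26 + 34 + 33 + 32 + 48 + 22 + 1 + 35 = 268.
One more chip then forces some color to 49, so 268 + 1 = 269.

269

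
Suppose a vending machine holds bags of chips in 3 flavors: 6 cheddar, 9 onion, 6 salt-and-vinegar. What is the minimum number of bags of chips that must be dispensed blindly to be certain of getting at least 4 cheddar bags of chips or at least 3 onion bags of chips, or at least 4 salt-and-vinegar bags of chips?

9

Each of the 3 flavors has its own threshold; avoid all of them simultaneously.
The worst case stops just short of every target: 3 cheddar, 2 onion, 3 salt-and-vinegar — 3 + 2 + 3 = 8 bags of chips.
One more bag of chips must push some flavor to its target, so 8 + 1 = 9.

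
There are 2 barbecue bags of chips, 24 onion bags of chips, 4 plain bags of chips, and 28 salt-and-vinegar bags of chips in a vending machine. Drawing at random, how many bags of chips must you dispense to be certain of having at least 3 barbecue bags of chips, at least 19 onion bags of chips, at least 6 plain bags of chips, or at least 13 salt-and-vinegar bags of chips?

37

The worst case stops just short of every target: 2 barbecue, 18 onion, all 4 plain, 12 salt-and-vinegar — 2 + 18 + 4 + 12 = 36 bags of chips.
One more bag of chips must push some flavor to its target, so 36 + 1 = 37.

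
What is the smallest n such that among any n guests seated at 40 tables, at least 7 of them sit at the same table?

241

There are 40 tables acting as pigeonholes.
With 40 × 6 = 240 guests we could place exactly 6 in each, with no class reaching 7.
One more forces some class to hold 7, so 240 + 1 = 241.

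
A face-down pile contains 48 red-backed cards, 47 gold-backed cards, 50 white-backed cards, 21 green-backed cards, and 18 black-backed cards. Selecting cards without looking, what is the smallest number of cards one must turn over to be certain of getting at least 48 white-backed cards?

The worst case draws every non-white-backed card first: 48 + 47 + 21 + 18 = 134.
The next 48 draws are then forced to be white-backed, giving 134 + 48 = 182.

182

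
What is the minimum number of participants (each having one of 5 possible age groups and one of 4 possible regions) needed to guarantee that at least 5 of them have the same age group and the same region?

There are 5 × 4 = 20 (age group, region) combinations acting as pigeonholes.
With 20 × 4 = 80 participants we could place exactly 4 in each, with no (age group, region) pair reaching 5.
One more forces some (age group, region) pair to hold 5, so 80 + 1 = 81.

81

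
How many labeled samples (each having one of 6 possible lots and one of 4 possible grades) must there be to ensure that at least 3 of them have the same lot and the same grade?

49

There are 6 × 4 = 24 (lot, grade) combinations acting as pigeonholes.
With 24 × 2 = 48 labeled samples we could place exactly 2 in each, with no (lot, grade) pair reaching 3.
One more forces some (lot, grade) pair to hold 3, so 48 + 1 = 49.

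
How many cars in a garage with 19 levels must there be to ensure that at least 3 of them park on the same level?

39

There are 19 levels acting as pigeonholes.
With 19 × 2 = 38 cars we could place exactly 2 in each, with no class reaching 3.
One more forces some class to hold 3, so 38 + 1 = 39.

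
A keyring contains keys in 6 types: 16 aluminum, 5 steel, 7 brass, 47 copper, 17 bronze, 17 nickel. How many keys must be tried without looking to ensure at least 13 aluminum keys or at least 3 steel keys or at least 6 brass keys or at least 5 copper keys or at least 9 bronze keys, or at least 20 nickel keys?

49

The worst case stops just short of every target: 12 aluminum, 2 steel, 5 brass, 4 copper, 8 bronze, all 17 nickel — 12 + 2 + 5 + 4 + 8 + 17 = 48 keys.
One more key must push some type to its target, so 48 + 1 = 49.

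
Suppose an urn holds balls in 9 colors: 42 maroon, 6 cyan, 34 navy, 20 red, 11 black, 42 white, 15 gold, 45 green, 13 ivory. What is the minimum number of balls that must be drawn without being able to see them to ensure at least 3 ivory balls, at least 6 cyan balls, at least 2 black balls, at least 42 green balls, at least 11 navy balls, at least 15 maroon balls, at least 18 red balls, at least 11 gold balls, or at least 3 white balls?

The worst case stops just short of every target: 14 maroon, 5 cyan, 10 navy, 17 red, 1 black, 2 white, 10 gold, 41 green, 2 ivory — 14 + 5 + 10 + 17 + 1 + 2 + 10 + 41 + 2 = 102 balls.
One more ball must push some color to its target, so 102 + 1 = 103.

103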